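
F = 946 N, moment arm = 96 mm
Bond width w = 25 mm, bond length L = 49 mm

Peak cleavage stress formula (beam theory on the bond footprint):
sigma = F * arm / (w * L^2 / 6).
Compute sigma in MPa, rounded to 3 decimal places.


sigma = (946 * 96) / (25 * 2401 / 6)
= 90816 * 6 / 60025
= 544896 / 60025
= 9.078 MPa

9.078


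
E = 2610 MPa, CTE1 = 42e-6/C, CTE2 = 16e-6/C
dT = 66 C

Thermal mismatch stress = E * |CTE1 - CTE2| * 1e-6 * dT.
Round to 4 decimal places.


= 2610 * 26e-6 * 66
= 4.4788 MPa

4.4788


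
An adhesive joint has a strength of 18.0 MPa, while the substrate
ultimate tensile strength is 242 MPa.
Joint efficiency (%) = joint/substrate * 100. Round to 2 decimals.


Efficiency = 18.0 / 242 * 100
= 7.44%

7.44


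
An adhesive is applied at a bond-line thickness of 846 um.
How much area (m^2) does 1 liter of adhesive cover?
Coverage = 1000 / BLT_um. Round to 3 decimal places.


Coverage = 1000 / 846 = 1.182 m^2

1.182


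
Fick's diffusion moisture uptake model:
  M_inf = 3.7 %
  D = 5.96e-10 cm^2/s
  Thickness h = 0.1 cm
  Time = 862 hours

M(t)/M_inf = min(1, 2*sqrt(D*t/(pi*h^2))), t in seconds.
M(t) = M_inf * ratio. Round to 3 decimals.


t_sec = 862 * 3600 = 3103200
ratio = 2*sqrt(5.96e-10*3103200/(pi*0.1^2))
= min(1, 0.485270)
= 0.485270
M(t) = 3.7 * 0.485270 = 1.795 %

1.795


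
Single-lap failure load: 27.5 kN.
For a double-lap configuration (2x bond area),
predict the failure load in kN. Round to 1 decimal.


Failure load = 27.5 * 2 = 55.0 kN

55.0


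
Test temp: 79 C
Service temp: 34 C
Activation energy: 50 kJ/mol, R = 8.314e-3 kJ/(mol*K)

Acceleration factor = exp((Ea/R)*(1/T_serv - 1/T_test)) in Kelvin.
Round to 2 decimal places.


AF = exp((50/0.008314)*(1/307.15 - 1/352.15))
= 12.21

12.21


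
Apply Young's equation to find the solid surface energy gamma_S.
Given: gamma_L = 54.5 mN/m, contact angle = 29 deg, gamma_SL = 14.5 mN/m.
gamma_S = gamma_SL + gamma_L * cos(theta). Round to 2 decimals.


theta_rad = 29 * pi/180 = 0.506145
gamma_S = 14.5 + 54.5 * cos(0.506145)
= 62.17 mN/m

62.17


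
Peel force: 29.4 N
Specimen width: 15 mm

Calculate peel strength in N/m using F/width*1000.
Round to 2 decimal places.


Peel strength = 29.4 / 15 * 1000 = 1960.00 N/m

1960.00


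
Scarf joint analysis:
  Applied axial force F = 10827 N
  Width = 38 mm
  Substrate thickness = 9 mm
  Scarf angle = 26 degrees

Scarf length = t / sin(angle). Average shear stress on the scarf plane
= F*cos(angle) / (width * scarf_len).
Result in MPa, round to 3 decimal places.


Scarf length = 9 / sin(26 deg) = 20.5305 mm
cos(26 deg) = 0.898794
Shear = 10827 * 0.898794 / (38 * 20.5305)
= 12.473 MPa

12.473


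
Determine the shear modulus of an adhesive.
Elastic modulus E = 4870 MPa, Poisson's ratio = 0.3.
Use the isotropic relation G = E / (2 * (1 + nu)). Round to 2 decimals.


G = 4870 / (2*(1+0.3)) = 4870 / 2.60
= 1873.08 MPa

1873.08


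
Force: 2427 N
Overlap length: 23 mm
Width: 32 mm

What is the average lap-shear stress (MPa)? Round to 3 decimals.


Average shear stress = F / (overlap * width)
= 2427 / (23 * 32)
= 3.298 MPa

3.298


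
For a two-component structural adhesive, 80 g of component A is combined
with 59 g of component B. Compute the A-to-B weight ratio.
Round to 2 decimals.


Weight ratio A:B = 80 / 59
= 1.36

1.36


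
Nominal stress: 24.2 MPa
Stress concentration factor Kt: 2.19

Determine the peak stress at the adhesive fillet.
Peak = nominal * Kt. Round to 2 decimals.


Peak stress = 24.2 * 2.19
= 53.00 MPa

53.00


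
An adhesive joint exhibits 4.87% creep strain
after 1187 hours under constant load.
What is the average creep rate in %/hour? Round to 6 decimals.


Creep rate = strain / time
= 4.87 / 1187
= 0.004103 %/h

0.004103


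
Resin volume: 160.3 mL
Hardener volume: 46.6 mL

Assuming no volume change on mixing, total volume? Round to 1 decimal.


V_total = 160.3 + 46.6 = 206.9 mL

206.9


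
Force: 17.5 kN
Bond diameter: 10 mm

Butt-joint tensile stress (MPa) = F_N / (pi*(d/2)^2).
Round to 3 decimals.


F_N = 17.5 * 1000 = 17500.0 N
A = pi*(5.0)^2 = 78.5398 mm^2
stress = 17500.0 / 78.5398 = 222.817 MPa

222.817


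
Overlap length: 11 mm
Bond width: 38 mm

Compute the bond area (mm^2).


Bond area = 11 * 38 = 418 mm^2

418


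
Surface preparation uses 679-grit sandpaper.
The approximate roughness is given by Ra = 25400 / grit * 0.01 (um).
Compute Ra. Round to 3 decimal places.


Ra = 25400 / 679 * 0.01
= 254 / 679
= 0.374 um

0.374


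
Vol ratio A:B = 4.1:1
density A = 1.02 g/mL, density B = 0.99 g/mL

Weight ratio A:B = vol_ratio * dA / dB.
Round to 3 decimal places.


Weight ratio = 4.1 * 1.02 / 0.99
= 4.224

4.224


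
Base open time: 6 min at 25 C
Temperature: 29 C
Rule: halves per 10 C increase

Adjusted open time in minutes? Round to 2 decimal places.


Acceleration = 2^((29-25)/10) = 1.3195
Open time = 6 / 1.3195 = 4.55 min

4.55


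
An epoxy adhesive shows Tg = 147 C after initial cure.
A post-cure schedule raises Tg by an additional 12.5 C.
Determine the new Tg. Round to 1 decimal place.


New Tg = 147 + 12.5
= 159.5 C

159.5


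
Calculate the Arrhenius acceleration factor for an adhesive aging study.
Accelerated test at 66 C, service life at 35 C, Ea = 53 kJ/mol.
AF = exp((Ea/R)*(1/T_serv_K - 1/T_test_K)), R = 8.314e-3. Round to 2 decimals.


T_test = 339.15 K, T_serv = 308.15 K
Ea/R = 53 / 0.008314 = 6374.79
AF = exp(6374.79 * (1/308.15 - 1/339.15))
= 6.63

6.63


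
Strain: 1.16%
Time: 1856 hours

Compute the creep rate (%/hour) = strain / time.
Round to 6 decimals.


Creep rate = 1.16 / 1856
= 0.000625 %/h

0.000625


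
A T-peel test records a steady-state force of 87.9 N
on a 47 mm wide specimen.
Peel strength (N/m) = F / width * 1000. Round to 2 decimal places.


Peel strength = 87.9 / 47 * 1000
= 1870.21 N/m

1870.21


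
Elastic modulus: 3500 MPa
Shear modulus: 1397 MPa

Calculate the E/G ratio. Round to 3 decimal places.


E / G = 3500 / 1397 = 2.505

2.505


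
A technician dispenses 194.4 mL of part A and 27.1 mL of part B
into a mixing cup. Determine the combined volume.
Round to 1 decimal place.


Combined volume = 194.4 + 27.1
= 221.5 mL

221.5


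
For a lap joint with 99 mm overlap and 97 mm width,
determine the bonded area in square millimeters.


Area = 99 * 97 = 9603 mm^2

9603


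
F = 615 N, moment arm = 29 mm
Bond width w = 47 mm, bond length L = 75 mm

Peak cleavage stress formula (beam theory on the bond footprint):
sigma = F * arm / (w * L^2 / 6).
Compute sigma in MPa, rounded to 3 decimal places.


sigma = (615 * 29) / (47 * 5625 / 6)
= 17835 * 6 / 264375
= 107010 / 264375
= 0.405 MPa

0.405


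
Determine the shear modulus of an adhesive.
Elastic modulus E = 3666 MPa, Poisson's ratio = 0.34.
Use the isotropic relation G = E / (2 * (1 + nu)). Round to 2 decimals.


G = 3666 / (2*(1+0.34)) = 3666 / 2.68
= 1367.91 MPa

1367.91


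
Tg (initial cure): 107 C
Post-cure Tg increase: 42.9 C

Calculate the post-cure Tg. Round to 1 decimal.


Post-cure Tg = 107 + 42.9 = 149.9 C

149.9


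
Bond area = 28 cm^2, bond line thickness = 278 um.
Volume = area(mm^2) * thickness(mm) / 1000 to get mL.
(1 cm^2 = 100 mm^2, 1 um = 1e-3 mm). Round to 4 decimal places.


area_mm2 = 28 * 100 = 2800
blt_mm = 278 * 1e-3 = 0.278
vol_mm3 = 2800 * 0.278 = 778.4
vol_mL = 778.4 / 1000 = 0.7784 mL

0.7784


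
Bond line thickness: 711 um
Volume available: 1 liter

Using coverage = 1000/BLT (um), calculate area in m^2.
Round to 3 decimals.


1 L = 1e6 mm^3, thickness = 711 um = 0.711 mm
Area = 1e6 / 0.711 mm^2 = (1e6 / 0.711) / 1e6 m^2 = 1000 / 711 m^2
= 1.406 m^2

1.406


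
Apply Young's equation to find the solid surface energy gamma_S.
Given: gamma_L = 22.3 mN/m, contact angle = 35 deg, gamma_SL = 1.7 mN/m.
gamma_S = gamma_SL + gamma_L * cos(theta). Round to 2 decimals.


theta_rad = 35 * pi/180 = 0.610865
gamma_S = 1.7 + 22.3 * cos(0.610865)
= 19.97 mN/m

19.97


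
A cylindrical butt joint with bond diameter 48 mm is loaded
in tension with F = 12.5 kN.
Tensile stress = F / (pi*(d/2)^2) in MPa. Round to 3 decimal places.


Area = pi * (48/2)^2 = 1809.5574 mm^2
Stress = 12.5*1000 / 1809.5574
= 6.908 MPa

6.908


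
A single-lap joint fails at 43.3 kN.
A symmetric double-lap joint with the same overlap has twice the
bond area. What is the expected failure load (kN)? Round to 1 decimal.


Double-lap load = 2 * 43.3 = 86.6 kN

86.6


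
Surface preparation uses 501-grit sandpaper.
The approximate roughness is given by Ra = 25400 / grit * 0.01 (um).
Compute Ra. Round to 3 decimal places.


Ra = 25400 / 501 * 0.01
= 254 / 501
= 0.507 um

0.507


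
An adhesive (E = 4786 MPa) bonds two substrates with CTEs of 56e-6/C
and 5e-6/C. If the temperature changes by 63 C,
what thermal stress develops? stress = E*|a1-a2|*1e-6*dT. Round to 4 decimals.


Stress = 4786 * |56 - 5| * 1e-6 * 63
= 15.3774 MPa

15.3774


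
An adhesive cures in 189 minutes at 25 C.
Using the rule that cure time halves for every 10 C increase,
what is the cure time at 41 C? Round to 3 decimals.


Factor = 2^((41 - 25) / 10) = 3.0314
Cure time = 189 / 3.0314
= 62.347 minutes

62.347


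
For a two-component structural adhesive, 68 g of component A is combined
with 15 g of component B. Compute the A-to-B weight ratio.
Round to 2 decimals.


Weight ratio A:B = 68 / 15
= 4.53

4.53


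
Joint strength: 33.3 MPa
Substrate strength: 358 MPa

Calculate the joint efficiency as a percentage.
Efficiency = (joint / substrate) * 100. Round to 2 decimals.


Efficiency = (33.3 / 358) * 100 = 9.30%

9.30


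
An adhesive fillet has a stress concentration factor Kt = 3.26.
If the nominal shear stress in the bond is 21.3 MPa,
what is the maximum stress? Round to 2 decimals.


Max stress = 21.3 * 3.26 = 69.44 MPa

69.44


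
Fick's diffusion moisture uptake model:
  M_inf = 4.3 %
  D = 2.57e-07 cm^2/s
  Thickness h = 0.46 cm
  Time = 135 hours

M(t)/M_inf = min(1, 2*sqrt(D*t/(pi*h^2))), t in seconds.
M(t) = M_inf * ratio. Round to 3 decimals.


t_sec = 135 * 3600 = 486000
ratio = 2*sqrt(2.57e-07*486000/(pi*0.46^2))
= min(1, 0.866926)
= 0.866926
M(t) = 4.3 * 0.866926 = 3.728 %

3.728


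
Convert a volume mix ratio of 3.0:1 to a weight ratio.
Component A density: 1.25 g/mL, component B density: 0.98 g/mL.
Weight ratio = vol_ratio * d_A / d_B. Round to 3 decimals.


= 3.0 * 1.25 / 0.98 = 3.827

3.827


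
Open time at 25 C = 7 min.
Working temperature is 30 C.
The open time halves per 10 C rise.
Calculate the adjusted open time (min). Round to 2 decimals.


factor = 2^((30 - 25) / 10) = 1.4142
ot = 7 / 1.4142 = 4.95 min

4.95


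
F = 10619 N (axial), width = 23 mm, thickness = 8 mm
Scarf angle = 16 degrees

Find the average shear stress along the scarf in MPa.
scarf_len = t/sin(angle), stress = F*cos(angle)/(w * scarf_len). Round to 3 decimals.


scarf_len = 8/sin(16 deg) = 29.0236
cos(16 deg) = 0.961262
stress = 10619*0.961262/(23*29.0236) = 15.291 MPa

15.291


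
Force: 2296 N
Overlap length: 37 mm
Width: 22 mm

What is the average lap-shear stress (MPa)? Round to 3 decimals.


Average shear stress = F / (overlap * width)
= 2296 / (37 * 22)
= 2.821 MPa

2.821


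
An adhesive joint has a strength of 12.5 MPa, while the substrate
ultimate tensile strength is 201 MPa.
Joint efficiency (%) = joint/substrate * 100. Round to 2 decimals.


Efficiency = 12.5 / 201 * 100
= 6.22%

6.22


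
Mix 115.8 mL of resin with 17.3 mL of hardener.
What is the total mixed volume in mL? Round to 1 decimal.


Total = 115.8 + 17.3 = 133.1 mL

133.1


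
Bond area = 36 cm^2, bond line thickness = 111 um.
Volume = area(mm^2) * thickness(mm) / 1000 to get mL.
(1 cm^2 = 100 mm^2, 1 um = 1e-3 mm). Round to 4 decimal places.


area_mm2 = 36 * 100 = 3600
blt_mm = 111 * 1e-3 = 0.111
vol_mm3 = 3600 * 0.111 = 399.6
vol_mL = 399.6 / 1000 = 0.3996 mL

0.3996


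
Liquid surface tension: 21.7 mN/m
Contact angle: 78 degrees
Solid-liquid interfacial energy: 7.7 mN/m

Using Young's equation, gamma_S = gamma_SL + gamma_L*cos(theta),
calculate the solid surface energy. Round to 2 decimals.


gamma_S = 7.7 + 21.7 * cos(78)
= 12.21 mN/m

12.21


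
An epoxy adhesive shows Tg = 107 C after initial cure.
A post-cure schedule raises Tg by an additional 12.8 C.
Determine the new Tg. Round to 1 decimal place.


New Tg = 107 + 12.8
= 119.8 C

119.8


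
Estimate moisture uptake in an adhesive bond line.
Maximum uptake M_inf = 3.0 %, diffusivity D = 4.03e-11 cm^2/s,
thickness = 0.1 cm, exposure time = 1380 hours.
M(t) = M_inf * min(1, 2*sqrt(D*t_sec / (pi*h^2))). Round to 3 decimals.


Convert time: 1380 h = 4968000 s
ratio = min(1, 2*sqrt(4.03e-11*4968000/(pi*0.1^2)))
= 0.159661
M(t) = 3.0 * 0.159661 = 0.479%

0.479


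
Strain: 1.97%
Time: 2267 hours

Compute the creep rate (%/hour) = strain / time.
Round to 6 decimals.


Creep rate = 1.97 / 2267
= 0.000869 %/h

0.000869


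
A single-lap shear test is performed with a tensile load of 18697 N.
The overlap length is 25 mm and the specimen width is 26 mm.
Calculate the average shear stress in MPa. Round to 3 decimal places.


Shear stress = F / (overlap * width)
= 18697 / (25 * 26)
= 18697 / 650
= 28.765 MPa

28.765


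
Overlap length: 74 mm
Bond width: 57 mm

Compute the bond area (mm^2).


Bond area = 74 * 57 = 4218 mm^2

4218


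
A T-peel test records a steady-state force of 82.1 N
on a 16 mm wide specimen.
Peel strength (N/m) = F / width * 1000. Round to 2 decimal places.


Peel strength = 82.1 / 16 * 1000
= 5131.25 N/m

5131.25


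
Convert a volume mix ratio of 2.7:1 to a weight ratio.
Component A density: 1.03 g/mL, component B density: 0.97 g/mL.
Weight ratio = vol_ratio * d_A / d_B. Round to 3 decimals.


= 2.7 * 1.03 / 0.97 = 2.867

2.867


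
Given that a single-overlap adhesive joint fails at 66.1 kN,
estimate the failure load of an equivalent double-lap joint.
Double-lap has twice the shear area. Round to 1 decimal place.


Double-lap factor = 2
Expected load = 66.1 * 2 = 132.2 kN

132.2


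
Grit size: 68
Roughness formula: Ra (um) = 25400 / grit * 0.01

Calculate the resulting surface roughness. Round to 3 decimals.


Ra = 25400 / 68 * 0.01
= 3.735 um

3.735


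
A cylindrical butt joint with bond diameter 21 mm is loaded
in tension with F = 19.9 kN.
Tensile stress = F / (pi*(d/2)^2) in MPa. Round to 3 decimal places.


Area = pi * (21/2)^2 = 346.3606 mm^2
Stress = 19.9*1000 / 346.3606
= 57.455 MPa

57.455


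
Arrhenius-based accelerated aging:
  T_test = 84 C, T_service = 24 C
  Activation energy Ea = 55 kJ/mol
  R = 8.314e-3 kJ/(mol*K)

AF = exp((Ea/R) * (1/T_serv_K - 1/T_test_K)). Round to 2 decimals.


T_test_K = 357.15, T_serv_K = 297.15
AF = exp((55/8.314e-3) * (1/297.15 - 1/357.15))
= 42.10

42.10


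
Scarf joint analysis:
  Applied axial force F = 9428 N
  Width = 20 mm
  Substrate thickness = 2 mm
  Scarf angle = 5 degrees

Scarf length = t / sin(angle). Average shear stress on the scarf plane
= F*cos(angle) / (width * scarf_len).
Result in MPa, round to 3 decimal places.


Scarf length = 2 / sin(5 deg) = 22.9474 mm
cos(5 deg) = 0.996195
Shear = 9428 * 0.996195 / (20 * 22.9474)
= 20.464 MPa

20.464


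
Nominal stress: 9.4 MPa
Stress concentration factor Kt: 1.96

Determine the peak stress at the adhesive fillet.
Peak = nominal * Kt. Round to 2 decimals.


Peak stress = 9.4 * 1.96
= 18.42 MPa

18.42


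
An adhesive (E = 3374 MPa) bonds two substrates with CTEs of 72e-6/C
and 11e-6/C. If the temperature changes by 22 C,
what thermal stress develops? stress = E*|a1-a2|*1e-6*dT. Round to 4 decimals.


Stress = 3374 * |72 - 11| * 1e-6 * 22
= 4.5279 MPa

4.5279


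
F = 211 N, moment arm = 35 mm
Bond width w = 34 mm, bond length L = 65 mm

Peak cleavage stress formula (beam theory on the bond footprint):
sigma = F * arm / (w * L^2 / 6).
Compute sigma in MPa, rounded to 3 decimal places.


sigma = (211 * 35) / (34 * 4225 / 6)
= 7385 * 6 / 143650
= 44310 / 143650
= 0.308 MPa

0.308


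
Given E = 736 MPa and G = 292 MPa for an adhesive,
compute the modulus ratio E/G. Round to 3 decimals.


E/G ratio = 736 / 292 = 2.521

2.521


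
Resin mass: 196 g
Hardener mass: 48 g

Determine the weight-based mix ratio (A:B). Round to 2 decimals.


Ratio = 196 / 48 = 4.08

4.08


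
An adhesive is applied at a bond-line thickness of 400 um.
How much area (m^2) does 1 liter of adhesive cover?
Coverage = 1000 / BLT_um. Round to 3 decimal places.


Coverage = 1000 / 400 = 2.500 m^2

2.500


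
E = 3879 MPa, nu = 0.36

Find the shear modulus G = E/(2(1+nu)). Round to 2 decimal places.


G = 3879 / (2 * 1.36)
= 1426.10 MPa

1426.10


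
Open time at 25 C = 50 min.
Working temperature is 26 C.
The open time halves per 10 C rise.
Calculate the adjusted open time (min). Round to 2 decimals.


factor = 2^((26 - 25) / 10) = 1.0718
ot = 50 / 1.0718 = 46.65 min

46.65


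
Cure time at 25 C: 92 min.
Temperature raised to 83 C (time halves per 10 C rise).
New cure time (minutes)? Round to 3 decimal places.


Acceleration factor = 2^(58/10) = 55.7152
New time = 92 / 55.7152 = 1.651 min

1.651


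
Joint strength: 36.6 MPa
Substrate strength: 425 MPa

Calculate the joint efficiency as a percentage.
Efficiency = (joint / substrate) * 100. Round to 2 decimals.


Efficiency = (36.6 / 425) * 100 = 8.61%

8.61


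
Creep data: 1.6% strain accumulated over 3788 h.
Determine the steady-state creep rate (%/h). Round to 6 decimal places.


Rate = 1.6 / 3788 = 0.000422 %/h

0.000422


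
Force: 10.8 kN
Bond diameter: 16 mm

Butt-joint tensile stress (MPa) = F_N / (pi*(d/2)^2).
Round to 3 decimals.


F_N = 10.8 * 1000 = 10800.0 N
A = pi*(8.0)^2 = 201.0619 mm^2
stress = 10800.0 / 201.0619 = 53.715 MPa

53.715


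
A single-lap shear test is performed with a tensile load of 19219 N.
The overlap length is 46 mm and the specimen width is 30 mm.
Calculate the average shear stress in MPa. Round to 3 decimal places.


Shear stress = F / (overlap * width)
= 19219 / (46 * 30)
= 19219 / 1380
= 13.927 MPa

13.927


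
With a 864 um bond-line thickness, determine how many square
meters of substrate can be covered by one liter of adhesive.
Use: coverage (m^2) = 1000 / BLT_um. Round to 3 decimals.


Coverage = 1000 / 864 = 1.157 m^2

1.157


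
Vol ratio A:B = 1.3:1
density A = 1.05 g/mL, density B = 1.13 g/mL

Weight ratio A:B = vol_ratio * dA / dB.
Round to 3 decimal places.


Weight ratio = 1.3 * 1.05 / 1.13
= 1.208

1.208


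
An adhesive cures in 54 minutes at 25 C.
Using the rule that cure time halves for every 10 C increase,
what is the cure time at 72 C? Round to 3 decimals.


Factor = 2^((72 - 25) / 10) = 25.9921
Cure time = 54 / 25.9921
= 2.078 minutes

2.078


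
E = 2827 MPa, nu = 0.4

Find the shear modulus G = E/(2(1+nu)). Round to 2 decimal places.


G = 2827 / (2 * 1.40)
= 1009.64 MPa

1009.64


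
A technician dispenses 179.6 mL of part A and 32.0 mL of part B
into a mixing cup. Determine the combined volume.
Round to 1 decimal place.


Combined volume = 179.6 + 32.0
= 211.6 mL

211.6


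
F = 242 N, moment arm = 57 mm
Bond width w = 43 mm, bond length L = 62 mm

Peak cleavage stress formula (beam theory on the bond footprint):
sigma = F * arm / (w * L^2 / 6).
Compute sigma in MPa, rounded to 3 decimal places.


sigma = (242 * 57) / (43 * 3844 / 6)
= 13794 * 6 / 165292
= 82764 / 165292
= 0.501 MPa

0.501


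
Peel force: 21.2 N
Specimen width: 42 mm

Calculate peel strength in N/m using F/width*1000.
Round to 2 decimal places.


Peel strength = 21.2 / 42 * 1000 = 504.76 N/m

504.76


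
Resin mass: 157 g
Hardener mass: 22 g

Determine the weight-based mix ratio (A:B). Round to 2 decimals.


Ratio = 157 / 22 = 7.14

7.14


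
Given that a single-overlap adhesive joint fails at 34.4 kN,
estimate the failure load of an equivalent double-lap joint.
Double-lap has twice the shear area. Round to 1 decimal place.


Double-lap factor = 2
Expected load = 34.4 * 2 = 68.8 kN

68.8


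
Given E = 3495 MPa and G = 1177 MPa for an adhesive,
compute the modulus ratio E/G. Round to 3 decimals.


E/G ratio = 3495 / 1177 = 2.969

2.969


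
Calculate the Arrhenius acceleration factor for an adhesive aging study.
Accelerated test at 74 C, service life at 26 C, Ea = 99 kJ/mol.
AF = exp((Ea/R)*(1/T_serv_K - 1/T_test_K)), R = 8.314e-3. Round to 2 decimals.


T_test = 347.15 K, T_serv = 299.15 K
Ea/R = 99 / 0.008314 = 11907.63
AF = exp(11907.63 * (1/299.15 - 1/347.15))
= 245.62

245.62


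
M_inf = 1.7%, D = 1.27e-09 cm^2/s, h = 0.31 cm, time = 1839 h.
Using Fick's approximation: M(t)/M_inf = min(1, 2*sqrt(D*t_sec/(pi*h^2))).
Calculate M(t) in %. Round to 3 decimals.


t = 6620400 s
ratio = min(1, 2*sqrt(1.27e-09*6620400/(pi*0.0961)))
= 0.333762
M(t) = 1.7 * 0.333762 = 0.567%

0.567


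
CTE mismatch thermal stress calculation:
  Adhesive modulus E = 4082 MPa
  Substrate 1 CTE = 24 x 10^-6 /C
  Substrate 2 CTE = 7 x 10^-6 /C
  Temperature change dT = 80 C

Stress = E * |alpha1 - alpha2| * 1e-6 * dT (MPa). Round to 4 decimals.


delta_alpha = |24 - 7| = 17 x 10^-6/C
Stress = 4082 * 17e-6 * 80
= 5.5515 MPa

5.5515


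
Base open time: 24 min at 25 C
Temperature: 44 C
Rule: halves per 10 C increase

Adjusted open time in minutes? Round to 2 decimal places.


Acceleration = 2^((44-25)/10) = 3.7321
Open time = 24 / 3.7321 = 6.43 min

6.43


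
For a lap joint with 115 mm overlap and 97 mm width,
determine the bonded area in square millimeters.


Area = 115 * 97 = 11155 mm^2

11155


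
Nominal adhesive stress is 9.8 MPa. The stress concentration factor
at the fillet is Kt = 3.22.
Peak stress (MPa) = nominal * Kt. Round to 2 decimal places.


Peak = 9.8 * 3.22 = 31.56 MPa

31.56


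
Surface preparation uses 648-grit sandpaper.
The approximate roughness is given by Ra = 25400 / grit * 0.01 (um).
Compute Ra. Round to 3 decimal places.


Ra = 25400 / 648 * 0.01
= 254 / 648
= 0.392 um

0.392


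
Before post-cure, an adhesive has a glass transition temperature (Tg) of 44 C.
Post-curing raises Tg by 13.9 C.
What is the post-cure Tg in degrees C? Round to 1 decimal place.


Tg_post = Tg_base + delta_Tg
= 44 + 13.9
= 57.9 C

57.9


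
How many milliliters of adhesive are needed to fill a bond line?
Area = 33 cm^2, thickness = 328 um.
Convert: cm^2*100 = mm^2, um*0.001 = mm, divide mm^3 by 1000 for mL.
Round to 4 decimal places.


= (33 * 100) * (328 * 0.001) / 1000
= 1.0824 mL

1.0824


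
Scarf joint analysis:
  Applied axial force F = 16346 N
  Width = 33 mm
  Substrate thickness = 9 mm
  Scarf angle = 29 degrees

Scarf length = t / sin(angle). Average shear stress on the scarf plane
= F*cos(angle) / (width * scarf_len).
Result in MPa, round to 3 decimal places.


Scarf length = 9 / sin(29 deg) = 18.5640 mm
cos(29 deg) = 0.874620
Shear = 16346 * 0.874620 / (33 * 18.5640)
= 23.337 MPa

23.337


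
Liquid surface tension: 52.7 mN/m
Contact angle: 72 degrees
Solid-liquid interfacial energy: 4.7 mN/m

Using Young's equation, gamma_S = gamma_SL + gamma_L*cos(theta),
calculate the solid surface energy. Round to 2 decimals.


gamma_S = 4.7 + 52.7 * cos(72)
= 20.99 mN/m

20.99


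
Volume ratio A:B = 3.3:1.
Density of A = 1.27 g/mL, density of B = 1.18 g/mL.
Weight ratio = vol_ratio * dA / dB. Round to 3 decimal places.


Wt ratio = 3.3 * 1.27 / 1.18
= 3.552

3.552


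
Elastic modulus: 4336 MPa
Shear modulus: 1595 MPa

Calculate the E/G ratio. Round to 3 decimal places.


E / G = 4336 / 1595 = 2.718

2.718


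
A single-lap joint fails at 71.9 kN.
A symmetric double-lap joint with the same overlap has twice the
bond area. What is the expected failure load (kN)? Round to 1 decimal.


Double-lap load = 2 * 71.9 = 143.8 kN

143.8


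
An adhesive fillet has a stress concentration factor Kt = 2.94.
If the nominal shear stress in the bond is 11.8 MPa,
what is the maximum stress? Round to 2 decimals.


Max stress = 11.8 * 2.94 = 34.69 MPa

34.69


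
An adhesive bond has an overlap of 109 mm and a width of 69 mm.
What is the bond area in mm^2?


Bond area = overlap * width
= 109 * 69
= 7521 mm^2

7521


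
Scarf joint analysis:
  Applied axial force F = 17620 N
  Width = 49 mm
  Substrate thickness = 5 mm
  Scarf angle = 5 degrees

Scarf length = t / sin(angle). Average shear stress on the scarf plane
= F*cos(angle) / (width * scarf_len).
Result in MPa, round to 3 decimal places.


Scarf length = 5 / sin(5 deg) = 57.3686 mm
cos(5 deg) = 0.996195
Shear = 17620 * 0.996195 / (49 * 57.3686)
= 6.244 MPa

6.244


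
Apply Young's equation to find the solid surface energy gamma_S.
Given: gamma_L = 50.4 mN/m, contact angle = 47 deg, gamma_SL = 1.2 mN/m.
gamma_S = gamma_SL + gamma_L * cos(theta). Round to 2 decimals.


theta_rad = 47 * pi/180 = 0.820305
gamma_S = 1.2 + 50.4 * cos(0.820305)
= 35.57 mN/m

35.57


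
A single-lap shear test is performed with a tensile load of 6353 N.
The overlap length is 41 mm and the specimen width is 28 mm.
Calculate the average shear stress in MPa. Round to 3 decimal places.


Shear stress = F / (overlap * width)
= 6353 / (41 * 28)
= 6353 / 1148
= 5.534 MPa

5.534


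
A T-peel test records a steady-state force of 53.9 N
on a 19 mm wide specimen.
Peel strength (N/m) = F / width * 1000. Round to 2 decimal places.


Peel strength = 53.9 / 19 * 1000
= 2836.84 N/m

2836.84


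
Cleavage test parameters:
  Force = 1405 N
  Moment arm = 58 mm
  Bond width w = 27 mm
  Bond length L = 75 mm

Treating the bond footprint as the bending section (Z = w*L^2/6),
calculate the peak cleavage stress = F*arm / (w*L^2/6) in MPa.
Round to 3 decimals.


M = 1405 * 58 = 81490 N*mm
Z = 27 * 75^2 / 6 = 151875 / 6 mm^3
sigma = M / Z = 6 * 81490 / 151875 = 488940 / 151875
= 3.219 MPa

3.219


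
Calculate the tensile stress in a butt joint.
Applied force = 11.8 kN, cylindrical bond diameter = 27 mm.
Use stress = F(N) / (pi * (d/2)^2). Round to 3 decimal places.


A = pi * 13.5^2 = 572.5553 mm^2
sigma = 11800.0 / 572.5553 = 20.609 MPa

20.609


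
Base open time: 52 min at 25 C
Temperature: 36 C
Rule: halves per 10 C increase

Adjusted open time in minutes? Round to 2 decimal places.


Acceleration = 2^((36-25)/10) = 2.1435
Open time = 52 / 2.1435 = 24.26 min

24.26


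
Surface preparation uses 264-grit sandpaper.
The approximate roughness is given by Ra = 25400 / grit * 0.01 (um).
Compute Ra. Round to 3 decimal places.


Ra = 25400 / 264 * 0.01
= 254 / 264
= 0.962 um

0.962


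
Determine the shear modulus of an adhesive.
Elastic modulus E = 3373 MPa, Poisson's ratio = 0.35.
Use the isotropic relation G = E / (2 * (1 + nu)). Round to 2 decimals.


G = 3373 / (2*(1+0.35)) = 3373 / 2.70
= 1249.26 MPa

1249.26


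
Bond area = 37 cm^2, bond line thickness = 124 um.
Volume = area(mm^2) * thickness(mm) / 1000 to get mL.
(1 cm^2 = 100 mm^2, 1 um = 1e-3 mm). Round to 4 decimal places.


area_mm2 = 37 * 100 = 3700
blt_mm = 124 * 1e-3 = 0.124
vol_mm3 = 3700 * 0.124 = 458.8
vol_mL = 458.8 / 1000 = 0.4588 mL

0.4588


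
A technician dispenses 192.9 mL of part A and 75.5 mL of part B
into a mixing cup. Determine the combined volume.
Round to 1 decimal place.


Combined volume = 192.9 + 75.5
= 268.4 mL

268.4


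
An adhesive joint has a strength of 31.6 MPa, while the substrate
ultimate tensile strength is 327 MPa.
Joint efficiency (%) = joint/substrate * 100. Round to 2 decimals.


Efficiency = 31.6 / 327 * 100
= 9.66%

9.66


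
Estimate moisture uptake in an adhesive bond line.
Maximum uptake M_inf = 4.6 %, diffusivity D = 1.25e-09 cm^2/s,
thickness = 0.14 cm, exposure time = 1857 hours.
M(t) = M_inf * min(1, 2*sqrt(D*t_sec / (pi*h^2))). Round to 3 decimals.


Convert time: 1857 h = 6685200 s
ratio = min(1, 2*sqrt(1.25e-09*6685200/(pi*0.14^2)))
= 0.736782
M(t) = 4.6 * 0.736782 = 3.389%

3.389


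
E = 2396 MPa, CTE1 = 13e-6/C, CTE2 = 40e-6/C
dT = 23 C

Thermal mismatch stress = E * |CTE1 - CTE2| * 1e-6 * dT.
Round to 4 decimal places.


= 2396 * 27e-6 * 23
= 1.4879 MPa

1.4879


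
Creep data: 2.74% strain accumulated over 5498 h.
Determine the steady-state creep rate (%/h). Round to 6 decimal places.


Rate = 2.74 / 5498 = 0.000498 %/h

0.000498


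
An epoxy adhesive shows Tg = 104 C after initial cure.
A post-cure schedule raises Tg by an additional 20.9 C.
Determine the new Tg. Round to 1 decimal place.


New Tg = 104 + 20.9
= 124.9 C

124.9


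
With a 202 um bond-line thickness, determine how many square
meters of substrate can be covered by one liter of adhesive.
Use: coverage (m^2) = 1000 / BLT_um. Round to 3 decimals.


Coverage = 1000 / 202 = 4.950 m^2

4.950


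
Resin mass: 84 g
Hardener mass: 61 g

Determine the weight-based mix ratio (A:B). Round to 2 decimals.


Ratio = 84 / 61 = 1.38

1.38


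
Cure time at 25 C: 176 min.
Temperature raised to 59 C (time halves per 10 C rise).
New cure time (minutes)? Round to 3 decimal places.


Acceleration factor = 2^(34/10) = 10.5561
New time = 176 / 10.5561 = 16.673 min

16.673


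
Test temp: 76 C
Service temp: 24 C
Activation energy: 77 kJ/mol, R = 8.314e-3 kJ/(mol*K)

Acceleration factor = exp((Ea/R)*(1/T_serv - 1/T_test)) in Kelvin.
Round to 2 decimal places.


AF = exp((77/0.008314)*(1/297.15 - 1/349.15))
= 103.74

103.74


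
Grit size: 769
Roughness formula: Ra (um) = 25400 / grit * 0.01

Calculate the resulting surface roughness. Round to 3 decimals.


Ra = 25400 / 769 * 0.01
= 0.330 um

0.330


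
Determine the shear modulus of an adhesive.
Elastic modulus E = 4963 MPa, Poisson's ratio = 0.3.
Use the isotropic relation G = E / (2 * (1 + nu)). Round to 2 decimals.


G = 4963 / (2*(1+0.3)) = 4963 / 2.60
= 1908.85 MPa

1908.85


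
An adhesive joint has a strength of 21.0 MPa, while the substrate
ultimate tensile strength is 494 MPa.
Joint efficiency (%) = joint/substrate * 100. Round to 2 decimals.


Efficiency = 21.0 / 494 * 100
= 4.25%

4.25


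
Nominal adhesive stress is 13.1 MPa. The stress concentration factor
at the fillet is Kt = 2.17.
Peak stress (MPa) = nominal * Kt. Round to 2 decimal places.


Peak = 13.1 * 2.17 = 28.43 MPa

28.43


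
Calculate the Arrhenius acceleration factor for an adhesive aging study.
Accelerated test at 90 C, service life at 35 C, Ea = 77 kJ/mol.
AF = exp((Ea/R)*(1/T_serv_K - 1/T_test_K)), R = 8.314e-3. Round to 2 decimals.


T_test = 363.15 K, T_serv = 308.15 K
Ea/R = 77 / 0.008314 = 9261.49
AF = exp(9261.49 * (1/308.15 - 1/363.15))
= 94.81

94.81


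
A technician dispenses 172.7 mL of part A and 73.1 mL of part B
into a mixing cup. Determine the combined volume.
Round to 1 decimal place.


Combined volume = 172.7 + 73.1
= 245.8 mL

245.8


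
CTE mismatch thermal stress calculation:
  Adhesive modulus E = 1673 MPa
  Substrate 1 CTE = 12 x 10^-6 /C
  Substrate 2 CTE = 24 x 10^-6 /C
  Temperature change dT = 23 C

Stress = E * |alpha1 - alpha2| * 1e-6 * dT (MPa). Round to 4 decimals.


delta_alpha = |12 - 24| = 12 x 10^-6/C
Stress = 1673 * 12e-6 * 23
= 0.4617 MPa

0.4617


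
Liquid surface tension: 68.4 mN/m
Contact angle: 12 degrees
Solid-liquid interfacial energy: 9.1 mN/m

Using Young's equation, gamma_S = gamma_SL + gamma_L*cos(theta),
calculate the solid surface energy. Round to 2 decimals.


gamma_S = 9.1 + 68.4 * cos(12)
= 76.01 mN/m

76.01


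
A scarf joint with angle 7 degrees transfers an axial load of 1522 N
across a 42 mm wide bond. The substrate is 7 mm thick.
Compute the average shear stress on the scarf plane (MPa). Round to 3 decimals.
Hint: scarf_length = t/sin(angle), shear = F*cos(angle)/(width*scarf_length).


scarf_length = 7 / sin(7 deg) = 57.4386 mm
cos(7 deg) = 0.992546
shear stress = 1522 * 0.992546 / (42 * 57.4386)
= 0.626 MPa

0.626


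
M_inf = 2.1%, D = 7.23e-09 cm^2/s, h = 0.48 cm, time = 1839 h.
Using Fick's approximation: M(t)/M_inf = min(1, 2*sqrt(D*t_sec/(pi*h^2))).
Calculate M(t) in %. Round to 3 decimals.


t = 6620400 s
ratio = min(1, 2*sqrt(7.23e-09*6620400/(pi*0.2304)))
= 0.514310
M(t) = 2.1 * 0.514310 = 1.080%

1.080


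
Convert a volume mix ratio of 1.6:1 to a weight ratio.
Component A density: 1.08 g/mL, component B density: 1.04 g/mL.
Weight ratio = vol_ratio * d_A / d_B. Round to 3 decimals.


= 1.6 * 1.08 / 1.04 = 1.662

1.662


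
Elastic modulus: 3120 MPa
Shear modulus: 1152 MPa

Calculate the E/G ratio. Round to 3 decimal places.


E / G = 3120 / 1152 = 2.708

2.708


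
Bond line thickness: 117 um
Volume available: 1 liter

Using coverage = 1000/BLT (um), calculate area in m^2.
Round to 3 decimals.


1 L = 1e6 mm^3, thickness = 117 um = 0.117 mm
Area = 1e6 / 0.117 mm^2 = (1e6 / 0.117) / 1e6 m^2 = 1000 / 117 m^2
= 8.547 m^2

8.547


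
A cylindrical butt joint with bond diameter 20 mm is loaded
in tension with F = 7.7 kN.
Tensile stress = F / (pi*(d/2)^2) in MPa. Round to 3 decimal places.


Area = pi * (20/2)^2 = 314.1593 mm^2
Stress = 7.7*1000 / 314.1593
= 24.510 MPa

24.510


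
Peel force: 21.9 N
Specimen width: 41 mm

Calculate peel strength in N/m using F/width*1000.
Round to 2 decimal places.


Peel strength = 21.9 / 41 * 1000 = 534.15 N/m

534.15


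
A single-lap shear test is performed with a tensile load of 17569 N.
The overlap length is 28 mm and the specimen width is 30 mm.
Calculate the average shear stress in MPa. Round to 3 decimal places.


Shear stress = F / (overlap * width)
= 17569 / (28 * 30)
= 17569 / 840
= 20.915 MPa

20.915


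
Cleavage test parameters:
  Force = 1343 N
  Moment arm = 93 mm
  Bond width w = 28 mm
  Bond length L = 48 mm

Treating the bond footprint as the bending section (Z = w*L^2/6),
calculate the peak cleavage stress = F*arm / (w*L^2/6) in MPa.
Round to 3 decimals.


M = 1343 * 93 = 124899 N*mm
Z = 28 * 48^2 / 6 = 64512 / 6 mm^3
sigma = M / Z = 6 * 124899 / 64512 = 749394 / 64512
= 11.616 MPa

11.616


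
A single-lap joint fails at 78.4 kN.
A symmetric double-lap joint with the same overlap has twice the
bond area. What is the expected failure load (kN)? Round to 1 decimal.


Double-lap load = 2 * 78.4 = 156.8 kN

156.8


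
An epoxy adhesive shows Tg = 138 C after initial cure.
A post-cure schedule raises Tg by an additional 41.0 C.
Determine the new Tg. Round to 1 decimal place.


New Tg = 138 + 41.0
= 179.0 C

179.0


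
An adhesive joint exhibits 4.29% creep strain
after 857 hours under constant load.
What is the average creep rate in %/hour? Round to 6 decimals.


Creep rate = strain / time
= 4.29 / 857
= 0.005006 %/h

0.005006


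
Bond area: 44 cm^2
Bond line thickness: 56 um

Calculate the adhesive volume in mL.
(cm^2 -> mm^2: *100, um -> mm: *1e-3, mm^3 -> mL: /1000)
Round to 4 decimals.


V = 44*100 * 56*1e-3 / 1000
= 0.2464 mL

0.2464


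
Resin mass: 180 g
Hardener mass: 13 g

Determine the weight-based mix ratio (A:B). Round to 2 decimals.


Ratio = 180 / 13 = 13.85

13.85


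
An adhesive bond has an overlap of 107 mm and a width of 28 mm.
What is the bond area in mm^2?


Bond area = overlap * width
= 107 * 28
= 2996 mm^2

2996


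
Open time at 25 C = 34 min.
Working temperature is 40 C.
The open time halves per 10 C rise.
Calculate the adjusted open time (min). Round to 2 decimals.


factor = 2^((40 - 25) / 10) = 2.8284
ot = 34 / 2.8284 = 12.02 min

12.02


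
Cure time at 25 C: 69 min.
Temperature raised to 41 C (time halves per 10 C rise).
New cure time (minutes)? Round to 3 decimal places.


Acceleration factor = 2^(16/10) = 3.0314
New time = 69 / 3.0314 = 22.762 min

22.762


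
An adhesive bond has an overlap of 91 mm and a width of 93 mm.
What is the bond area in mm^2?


Bond area = overlap * width
= 91 * 93
= 8463 mm^2

8463


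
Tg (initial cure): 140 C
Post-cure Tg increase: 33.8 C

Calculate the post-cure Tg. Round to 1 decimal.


Post-cure Tg = 140 + 33.8 = 173.8 C

173.8


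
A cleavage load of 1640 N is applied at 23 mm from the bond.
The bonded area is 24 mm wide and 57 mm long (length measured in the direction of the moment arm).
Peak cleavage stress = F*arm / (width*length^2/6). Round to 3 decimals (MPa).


Moment = 1640 * 23 = 37720 N*mm
Section modulus = 24 * 3249 / 6 = 77976 / 6 mm^3
Stress = 37720 / (77976 / 6) = 226320 / 77976
= 2.902 MPa

2.902


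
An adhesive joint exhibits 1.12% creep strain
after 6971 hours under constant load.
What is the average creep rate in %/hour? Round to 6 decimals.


Creep rate = strain / time
= 1.12 / 6971
= 0.000161 %/h

0.000161


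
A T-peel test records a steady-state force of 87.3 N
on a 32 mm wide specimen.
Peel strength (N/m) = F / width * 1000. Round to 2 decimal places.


Peel strength = 87.3 / 32 * 1000
= 2728.13 N/m

2728.13


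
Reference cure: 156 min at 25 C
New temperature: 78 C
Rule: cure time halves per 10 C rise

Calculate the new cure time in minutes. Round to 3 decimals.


factor = 2^((78-25)/10) = 39.3966
t_new = 156 / 39.3966 = 3.960 min

3.960


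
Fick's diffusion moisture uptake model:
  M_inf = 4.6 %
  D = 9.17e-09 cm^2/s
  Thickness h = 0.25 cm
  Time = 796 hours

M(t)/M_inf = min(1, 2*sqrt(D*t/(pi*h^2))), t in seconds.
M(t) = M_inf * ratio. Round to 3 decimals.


t_sec = 796 * 3600 = 2865600
ratio = 2*sqrt(9.17e-09*2865600/(pi*0.25^2))
= min(1, 0.731657)
= 0.731657
M(t) = 4.6 * 0.731657 = 3.366 %

3.366


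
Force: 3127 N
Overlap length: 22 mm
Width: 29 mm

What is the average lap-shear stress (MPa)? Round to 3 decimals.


Average shear stress = F / (overlap * width)
= 3127 / (22 * 29)
= 4.901 MPa

4.901


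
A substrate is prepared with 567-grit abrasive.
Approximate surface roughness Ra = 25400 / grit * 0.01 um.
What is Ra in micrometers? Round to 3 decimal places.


Ra = 25400 / 567 * 0.01 = 0.448 um

0.448


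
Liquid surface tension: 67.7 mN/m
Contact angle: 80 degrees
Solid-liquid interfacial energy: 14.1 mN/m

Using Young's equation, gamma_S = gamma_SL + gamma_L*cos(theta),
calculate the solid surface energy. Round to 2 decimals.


gamma_S = 14.1 + 67.7 * cos(80)
= 25.86 mN/m

25.86


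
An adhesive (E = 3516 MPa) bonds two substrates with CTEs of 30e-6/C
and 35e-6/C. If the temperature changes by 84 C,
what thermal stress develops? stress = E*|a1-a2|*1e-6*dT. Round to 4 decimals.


Stress = 3516 * |30 - 35| * 1e-6 * 84
= 1.4767 MPa

1.4767


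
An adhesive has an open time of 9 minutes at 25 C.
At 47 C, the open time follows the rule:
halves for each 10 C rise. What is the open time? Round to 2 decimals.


Factor = 2^((47-25)/10) = 4.5948
Open time = 9 / 4.5948 = 1.96 min

1.96


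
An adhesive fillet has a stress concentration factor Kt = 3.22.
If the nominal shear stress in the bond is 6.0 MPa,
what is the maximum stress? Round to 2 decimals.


Max stress = 6.0 * 3.22 = 19.32 MPa

19.32


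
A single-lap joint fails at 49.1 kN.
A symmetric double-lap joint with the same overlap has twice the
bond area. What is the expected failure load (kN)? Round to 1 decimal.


Double-lap load = 2 * 49.1 = 98.2 kN

98.2


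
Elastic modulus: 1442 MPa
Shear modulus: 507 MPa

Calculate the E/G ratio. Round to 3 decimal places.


E / G = 1442 / 507 = 2.844

2.844


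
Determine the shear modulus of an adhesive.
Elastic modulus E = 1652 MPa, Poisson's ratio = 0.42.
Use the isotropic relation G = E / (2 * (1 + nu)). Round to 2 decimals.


G = 1652 / (2*(1+0.42)) = 1652 / 2.84
= 581.69 MPa

581.69


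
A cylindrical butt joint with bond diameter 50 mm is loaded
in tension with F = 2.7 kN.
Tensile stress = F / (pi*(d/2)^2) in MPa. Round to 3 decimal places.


Area = pi * (50/2)^2 = 1963.4954 mm^2
Stress = 2.7*1000 / 1963.4954
= 1.375 MPa

1.375
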